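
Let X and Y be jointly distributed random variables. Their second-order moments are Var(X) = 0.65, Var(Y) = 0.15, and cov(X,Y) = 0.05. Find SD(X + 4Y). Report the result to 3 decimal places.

1.857

Var(X + 4Y) = (1)²·Var(X) + (4)²·Var(Y) + 2·(1)·(4)·cov(X,Y)
= 1·0.65 + 16·0.15 + 8·0.05 = 3.45
SD(X + 4Y) = √3.45 ≈ 1.857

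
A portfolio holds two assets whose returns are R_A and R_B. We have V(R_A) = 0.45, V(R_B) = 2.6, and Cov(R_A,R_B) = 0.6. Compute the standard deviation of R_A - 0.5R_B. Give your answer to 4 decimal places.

0.7071

V(R_A - 0.5R_B) = (1)²·V(R_A) + (-0.5)²·V(R_B) + 2·(1)·(-0.5)·Cov(R_A,R_B)
= 1·0.45 + 0.25·2.6 + -1·0.6 = 0.5
SD(R_A - 0.5R_B) = √0.5 ≈ 0.7071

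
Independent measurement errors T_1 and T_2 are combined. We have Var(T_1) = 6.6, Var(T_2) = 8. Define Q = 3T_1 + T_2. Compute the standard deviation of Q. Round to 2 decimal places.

By independence, Var(Q) = (3)²Var(T_1) + (1)²Var(T_2)
= (3)²·6.6 + (1)²·8 = 67.4
SD(Q) = √67.4 ≈ 8.21

8.21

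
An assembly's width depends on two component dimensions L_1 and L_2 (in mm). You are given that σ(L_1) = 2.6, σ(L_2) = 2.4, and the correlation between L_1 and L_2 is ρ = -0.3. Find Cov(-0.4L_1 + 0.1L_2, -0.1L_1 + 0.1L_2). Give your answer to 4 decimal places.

Var(L_1) = (2.6)² = 6.76;  Var(L_2) = (2.4)² = 5.76
Cov(L_1,L_2) = ρ·σ(L_1)·σ(L_2) = -0.3·2.6·2.4 = -1.872
Cov(-0.4L_1 + 0.1L_2, -0.1L_1 + 0.1L_2) = (-0.4)(-0.1)Var(L_1) + (0.1)(0.1)Var(L_2) + [(-0.4)(0.1) + (0.1)(-0.1)]Cov(L_1,L_2)
= 0.04·6.76 + 0.01·5.76 + -0.05·-1.872 = 0.4216

0.4216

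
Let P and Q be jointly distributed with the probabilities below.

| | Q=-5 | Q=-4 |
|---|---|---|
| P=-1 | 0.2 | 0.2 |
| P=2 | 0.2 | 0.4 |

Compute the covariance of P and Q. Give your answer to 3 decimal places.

E[P] = 0.8,  E[Q] = -4.4
E[PQ] = -3.4
cov(P,Q) = E[PQ] − E[P]E[Q] = -3.4 − (0.8)(-4.4) = 0.12

0.120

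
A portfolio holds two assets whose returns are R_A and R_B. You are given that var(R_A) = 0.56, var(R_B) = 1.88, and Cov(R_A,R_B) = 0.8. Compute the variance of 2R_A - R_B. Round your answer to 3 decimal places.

0.920

var(2R_A - R_B) = (2)²·var(R_A) + (-1)²·var(R_B) + 2·(2)·(-1)·Cov(R_A,R_B)
= 4·0.56 + 1·1.88 + -4·0.8 = 0.92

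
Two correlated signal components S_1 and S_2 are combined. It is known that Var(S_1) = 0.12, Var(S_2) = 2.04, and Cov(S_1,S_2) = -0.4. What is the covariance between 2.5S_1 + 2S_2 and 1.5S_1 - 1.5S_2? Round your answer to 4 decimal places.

-5.3700

Cov(2.5S_1 + 2S_2, 1.5S_1 - 1.5S_2) = (2.5)(1.5)Var(S_1) + (2)(-1.5)Var(S_2) + [(2.5)(-1.5) + (2)(1.5)]Cov(S_1,S_2)
= 3.75·0.12 + -3·2.04 + -0.75·-0.4 = -5.37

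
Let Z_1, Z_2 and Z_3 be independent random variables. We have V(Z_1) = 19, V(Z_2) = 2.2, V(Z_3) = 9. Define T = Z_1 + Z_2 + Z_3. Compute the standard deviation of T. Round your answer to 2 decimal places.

5.50

By independence, V(T) = (1)²V(Z_1) + (1)²V(Z_2) + (1)²V(Z_3)
= (1)²·19 + (1)²·2.2 + (1)²·9 = 30.2
σ(T) = √30.2 ≈ 5.50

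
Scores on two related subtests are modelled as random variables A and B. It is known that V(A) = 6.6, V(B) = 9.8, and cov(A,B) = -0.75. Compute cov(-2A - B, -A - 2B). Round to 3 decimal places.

29.050

cov(-2A - B, -A - 2B) = (-2)(-1)V(A) + (-1)(-2)V(B) + [(-2)(-2) + (-1)(-1)]cov(A,B)
= 2·6.6 + 2·9.8 + 5·-0.75 = 29.05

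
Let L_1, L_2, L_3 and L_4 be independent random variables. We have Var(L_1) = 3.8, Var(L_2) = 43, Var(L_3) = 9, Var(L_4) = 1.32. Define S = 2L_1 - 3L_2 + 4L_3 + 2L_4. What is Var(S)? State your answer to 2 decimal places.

551.48

By independence, Var(S) = (2)²Var(L_1) + (-3)²Var(L_2) + (4)²Var(L_3) + (2)²Var(L_4)
= (2)²·3.8 + (-3)²·43 + (4)²·9 + (2)²·1.32 = 551.48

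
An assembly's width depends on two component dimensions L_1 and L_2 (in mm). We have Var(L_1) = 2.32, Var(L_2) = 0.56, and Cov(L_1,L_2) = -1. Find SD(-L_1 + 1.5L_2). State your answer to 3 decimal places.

2.565

Var(-L_1 + 1.5L_2) = (-1)²·Var(L_1) + (1.5)²·Var(L_2) + 2·(-1)·(1.5)·Cov(L_1,L_2)
= 1·2.32 + 2.25·0.56 + -3·-1 = 6.58
SD(-L_1 + 1.5L_2) = √6.58 ≈ 2.565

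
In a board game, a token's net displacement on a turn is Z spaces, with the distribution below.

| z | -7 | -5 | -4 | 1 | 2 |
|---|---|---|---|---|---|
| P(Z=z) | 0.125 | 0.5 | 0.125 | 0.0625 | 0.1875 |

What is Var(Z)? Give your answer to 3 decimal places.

9.621

E[Z] = (-7)(0.125) + (-5)(0.5) + (-4)(0.125) + (1)(0.0625) + (2)(0.1875) = -3.4375
E[Z²] = (-7)²(0.125) + (-5)²(0.5) + (-4)²(0.125) + (1)²(0.0625) + (2)²(0.1875) = 21.4375
Var(Z) = E[Z²] − (E[Z])² = 21.4375 − (-3.4375)² = 9.62109375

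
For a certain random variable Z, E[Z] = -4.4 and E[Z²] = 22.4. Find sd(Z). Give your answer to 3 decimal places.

var(Z) = 22.4 − (-4.4)² = 3.04
sd(Z) = √3.04 ≈ 1.744

1.744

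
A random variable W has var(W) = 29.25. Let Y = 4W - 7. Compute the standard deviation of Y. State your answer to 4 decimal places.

21.6333

var(4W - 7) = (4)²·29.25 = 468
σ(Y) = √468 ≈ 21.6333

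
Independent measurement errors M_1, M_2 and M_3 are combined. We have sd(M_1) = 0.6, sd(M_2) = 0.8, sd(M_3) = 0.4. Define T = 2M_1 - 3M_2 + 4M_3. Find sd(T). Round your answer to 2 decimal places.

3.12

V(M_1) = 0.36, V(M_2) = 0.64, V(M_3) = 0.16
By independence, V(T) = (2)²V(M_1) + (-3)²V(M_2) + (4)²V(M_3)
= (2)²·0.36 + (-3)²·0.64 + (4)²·0.16 = 9.76
sd(T) = √9.76 ≈ 3.12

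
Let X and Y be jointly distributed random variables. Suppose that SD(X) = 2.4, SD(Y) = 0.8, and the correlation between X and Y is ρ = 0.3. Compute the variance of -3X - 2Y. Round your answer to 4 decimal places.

61.3120

V(X) = (2.4)² = 5.76;  V(Y) = (0.8)² = 0.64
cov(X,Y) = ρ·SD(X)·SD(Y) = 0.3·2.4·0.8 = 0.576
V(-3X - 2Y) = (-3)²·V(X) + (-2)²·V(Y) + 2·(-3)·(-2)·cov(X,Y)
= 9·5.76 + 4·0.64 + 12·0.576 = 61.312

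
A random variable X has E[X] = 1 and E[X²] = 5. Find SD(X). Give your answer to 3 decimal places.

2.000

var(X) = 5 − (1)² = 4
SD(X) = √4 ≈ 2.000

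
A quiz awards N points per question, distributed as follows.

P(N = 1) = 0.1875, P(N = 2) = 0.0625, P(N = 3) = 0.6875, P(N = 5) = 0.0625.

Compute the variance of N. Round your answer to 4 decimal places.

0.9648

E[N] = (1)(0.1875) + (2)(0.0625) + (3)(0.6875) + (5)(0.0625) = 2.6875
E[N²] = (1)²(0.1875) + (2)²(0.0625) + (3)²(0.6875) + (5)²(0.0625) = 8.1875
Var(N) = E[N²] − (E[N])² = 8.1875 − (2.6875)² = 0.96484375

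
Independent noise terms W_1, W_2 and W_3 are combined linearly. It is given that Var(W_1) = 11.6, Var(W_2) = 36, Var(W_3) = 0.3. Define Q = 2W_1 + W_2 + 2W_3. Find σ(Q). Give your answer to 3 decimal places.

By independence, Var(Q) = (2)²Var(W_1) + (1)²Var(W_2) + (2)²Var(W_3)
= (2)²·11.6 + (1)²·36 + (2)²·0.3 = 83.6
σ(Q) = √83.6 ≈ 9.143

9.143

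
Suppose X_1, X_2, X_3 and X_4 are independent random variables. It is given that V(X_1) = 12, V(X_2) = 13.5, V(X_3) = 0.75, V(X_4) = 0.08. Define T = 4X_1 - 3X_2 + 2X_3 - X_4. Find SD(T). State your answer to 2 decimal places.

By independence, V(T) = (4)²V(X_1) + (-3)²V(X_2) + (2)²V(X_3) + (-1)²V(X_4)
= (4)²·12 + (-3)²·13.5 + (2)²·0.75 + (-1)²·0.08 = 316.58
SD(T) = √316.58 ≈ 17.79

17.79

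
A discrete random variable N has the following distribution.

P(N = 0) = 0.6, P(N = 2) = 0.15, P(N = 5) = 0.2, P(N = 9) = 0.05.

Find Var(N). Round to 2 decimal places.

6.59

E[N] = (0)(0.6) + (2)(0.15) + (5)(0.2) + (9)(0.05) = 1.75
E[N²] = (0)²(0.6) + (2)²(0.15) + (5)²(0.2) + (9)²(0.05) = 9.65
Var(N) = E[N²] − (E[N])² = 9.65 − (1.75)² = 6.5875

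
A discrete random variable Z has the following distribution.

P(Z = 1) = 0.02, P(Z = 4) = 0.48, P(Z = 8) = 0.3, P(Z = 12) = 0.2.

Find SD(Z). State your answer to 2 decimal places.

E[Z] = (1)(0.02) + (4)(0.48) + (8)(0.3) + (12)(0.2) = 6.74
E[Z²] = (1)²(0.02) + (4)²(0.48) + (8)²(0.3) + (12)²(0.2) = 55.7
V(Z) = E[Z²] − (E[Z])² = 55.7 − (6.74)² = 10.2724
SD(Z) = √10.2724 ≈ 3.21

3.21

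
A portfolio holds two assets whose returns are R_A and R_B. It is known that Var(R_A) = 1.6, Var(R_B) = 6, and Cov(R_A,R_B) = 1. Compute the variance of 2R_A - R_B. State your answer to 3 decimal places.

8.400

Var(2R_A - R_B) = (2)²·Var(R_A) + (-1)²·Var(R_B) + 2·(2)·(-1)·Cov(R_A,R_B)
= 4·1.6 + 1·6 + -4·1 = 8.4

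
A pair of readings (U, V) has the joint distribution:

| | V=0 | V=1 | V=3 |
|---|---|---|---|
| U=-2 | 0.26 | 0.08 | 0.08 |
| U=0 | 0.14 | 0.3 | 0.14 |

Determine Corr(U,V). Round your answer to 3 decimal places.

E[U] = -0.84,  E[V] = 1.04
E[UV] = -0.64
cov(U,V) = E[UV] − E[U]E[V] = -0.64 − (-0.84)(1.04) = 0.2336
var(U) = 0.9744,  var(V) = 1.2784
ρ = 0.2336 / √(0.9744·1.2784) ≈ 0.209

0.209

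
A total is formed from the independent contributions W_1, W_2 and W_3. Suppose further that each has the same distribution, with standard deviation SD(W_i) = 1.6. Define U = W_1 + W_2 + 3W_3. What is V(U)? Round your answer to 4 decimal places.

28.1600

V(W_i) = (1.6)² = 2.56
By independence, V(U) = (1)²V(W_1) + (1)²V(W_2) + (3)²V(W_3)
= (1)²·2.56 + (1)²·2.56 + (3)²·2.56 = 28.16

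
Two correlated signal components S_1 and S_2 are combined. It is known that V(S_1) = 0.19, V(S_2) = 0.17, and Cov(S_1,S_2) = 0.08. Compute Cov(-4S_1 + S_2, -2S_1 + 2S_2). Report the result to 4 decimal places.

1.0600

Cov(-4S_1 + S_2, -2S_1 + 2S_2) = (-4)(-2)V(S_1) + (1)(2)V(S_2) + [(-4)(2) + (1)(-2)]Cov(S_1,S_2)
= 8·0.19 + 2·0.17 + -10·0.08 = 1.06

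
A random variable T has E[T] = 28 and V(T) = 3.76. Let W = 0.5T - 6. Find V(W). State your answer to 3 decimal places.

V(0.5T - 6) = (0.5)²·V(T) = 0.25·3.76 = 0.94

0.940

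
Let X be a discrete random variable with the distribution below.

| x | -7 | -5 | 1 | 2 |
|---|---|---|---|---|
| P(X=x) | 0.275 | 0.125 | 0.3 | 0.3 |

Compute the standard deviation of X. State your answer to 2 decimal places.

E[X] = (-7)(0.275) + (-5)(0.125) + (1)(0.3) + (2)(0.3) = -1.65
E[X²] = (-7)²(0.275) + (-5)²(0.125) + (1)²(0.3) + (2)²(0.3) = 18.1
Var(X) = E[X²] − (E[X])² = 18.1 − (-1.65)² = 15.3775
SD(X) = √15.3775 ≈ 3.92

3.92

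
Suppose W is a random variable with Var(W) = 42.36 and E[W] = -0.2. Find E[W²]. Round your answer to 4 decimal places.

E[W²] = Var(W) + (E[W])² = 42.36 + (-0.2)² = 42.4

42.4000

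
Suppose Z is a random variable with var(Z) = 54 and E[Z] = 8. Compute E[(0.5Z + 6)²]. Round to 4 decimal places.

113.5000

E[0.5Z + 6] = 0.5·8 + 6 = 10
var(0.5Z + 6) = (0.5)²·54 = 13.5
E[(0.5Z + 6)²] = var((0.5Z + 6)) + (E[(0.5Z + 6)])² = 13.5 + (10)² = 113.5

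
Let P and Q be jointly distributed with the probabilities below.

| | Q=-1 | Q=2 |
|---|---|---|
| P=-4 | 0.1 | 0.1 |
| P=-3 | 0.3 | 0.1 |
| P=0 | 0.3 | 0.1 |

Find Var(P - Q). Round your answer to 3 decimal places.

5.290

E[P] = -2,  E[Q] = -0.1,  E[PQ] = -0.1
Var(P) = 6.8 − (-2)² = 2.8;  Var(Q) = 1.9 − (-0.1)² = 1.89
Cov(P,Q) = -0.1 − (-2)(-0.1) = -0.3
Var(P - Q) = (1)²·2.8 + (-1)²·1.89 + 2·(1)·(-1)·-0.3 = 5.29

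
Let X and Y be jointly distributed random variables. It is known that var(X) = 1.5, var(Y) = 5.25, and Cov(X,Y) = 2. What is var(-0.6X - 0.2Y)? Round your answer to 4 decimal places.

1.2300

var(-0.6X - 0.2Y) = (-0.6)²·var(X) + (-0.2)²·var(Y) + 2·(-0.6)·(-0.2)·Cov(X,Y)
= 0.36·1.5 + 0.04·5.25 + 0.24·2 = 1.23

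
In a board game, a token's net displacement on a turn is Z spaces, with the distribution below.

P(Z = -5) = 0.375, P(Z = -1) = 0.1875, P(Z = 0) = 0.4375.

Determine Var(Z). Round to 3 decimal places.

5.309

E[Z] = (-5)(0.375) + (-1)(0.1875) + (0)(0.4375) = -2.0625
E[Z²] = (-5)²(0.375) + (-1)²(0.1875) + (0)²(0.4375) = 9.5625
Var(Z) = E[Z²] − (E[Z])² = 9.5625 − (-2.0625)² = 5.30859375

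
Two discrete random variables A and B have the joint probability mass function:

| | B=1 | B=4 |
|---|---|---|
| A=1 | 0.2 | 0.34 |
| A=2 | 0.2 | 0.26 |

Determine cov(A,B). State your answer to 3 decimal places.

-0.048

E[A] = 1.46,  E[B] = 2.8
E[AB] = 4.04
cov(A,B) = E[AB] − E[A]E[B] = 4.04 − (1.46)(2.8) = -0.048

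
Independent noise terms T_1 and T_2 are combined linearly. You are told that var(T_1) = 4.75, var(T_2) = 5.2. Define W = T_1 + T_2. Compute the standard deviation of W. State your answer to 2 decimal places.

By independence, var(W) = (1)²var(T_1) + (1)²var(T_2)
= (1)²·4.75 + (1)²·5.2 = 9.95
SD(W) = √9.95 ≈ 3.15

3.15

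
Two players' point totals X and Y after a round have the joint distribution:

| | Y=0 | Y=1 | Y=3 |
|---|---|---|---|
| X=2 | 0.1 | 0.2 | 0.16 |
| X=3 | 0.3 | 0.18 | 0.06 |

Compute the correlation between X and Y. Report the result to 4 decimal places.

-0.3578

E[X] = 2.54,  E[Y] = 1.04
E[XY] = 2.44
Cov(X,Y) = E[XY] − E[X]E[Y] = 2.44 − (2.54)(1.04) = -0.2016
var(X) = 0.2484,  var(Y) = 1.2784
ρ = -0.2016 / √(0.2484·1.2784) ≈ -0.3578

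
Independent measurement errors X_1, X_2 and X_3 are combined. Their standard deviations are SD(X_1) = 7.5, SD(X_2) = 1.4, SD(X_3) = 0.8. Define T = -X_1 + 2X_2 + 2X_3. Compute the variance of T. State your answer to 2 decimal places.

66.65

V(X_1) = 56.25, V(X_2) = 1.96, V(X_3) = 0.64
By independence, V(T) = (-1)²V(X_1) + (2)²V(X_2) + (2)²V(X_3)
= (-1)²·56.25 + (2)²·1.96 + (2)²·0.64 = 66.65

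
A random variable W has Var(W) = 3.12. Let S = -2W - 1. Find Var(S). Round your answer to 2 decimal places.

Var(-2W - 1) = (-2)²·Var(W) = 4·3.12 = 12.48

12.48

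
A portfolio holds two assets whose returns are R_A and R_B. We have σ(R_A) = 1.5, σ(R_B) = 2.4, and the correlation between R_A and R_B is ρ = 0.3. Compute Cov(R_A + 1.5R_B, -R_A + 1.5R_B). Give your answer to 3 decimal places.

10.710

var(R_A) = (1.5)² = 2.25;  var(R_B) = (2.4)² = 5.76
Cov(R_A,R_B) = ρ·σ(R_A)·σ(R_B) = 0.3·1.5·2.4 = 1.08
Cov(R_A + 1.5R_B, -R_A + 1.5R_B) = (1)(-1)var(R_A) + (1.5)(1.5)var(R_B) + [(1)(1.5) + (1.5)(-1)]Cov(R_A,R_B)
= -1·2.25 + 2.25·5.76 + 0·1.08 = 10.71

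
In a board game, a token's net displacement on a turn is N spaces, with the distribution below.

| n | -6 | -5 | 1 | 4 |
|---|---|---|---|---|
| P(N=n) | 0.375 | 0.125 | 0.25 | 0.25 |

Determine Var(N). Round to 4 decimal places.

E[N] = (-6)(0.375) + (-5)(0.125) + (1)(0.25) + (4)(0.25) = -1.625
E[N²] = (-6)²(0.375) + (-5)²(0.125) + (1)²(0.25) + (4)²(0.25) = 20.875
Var(N) = E[N²] − (E[N])² = 20.875 − (-1.625)² = 18.234375

18.2344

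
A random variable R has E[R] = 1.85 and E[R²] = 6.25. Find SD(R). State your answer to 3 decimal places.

1.682

Var(R) = 6.25 − (1.85)² = 2.8275
SD(R) = √2.8275 ≈ 1.682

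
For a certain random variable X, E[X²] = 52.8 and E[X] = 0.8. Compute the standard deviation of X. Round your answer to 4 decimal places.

V(X) = 52.8 − (0.8)² = 52.16
σ(X) = √52.16 ≈ 7.2222

7.2222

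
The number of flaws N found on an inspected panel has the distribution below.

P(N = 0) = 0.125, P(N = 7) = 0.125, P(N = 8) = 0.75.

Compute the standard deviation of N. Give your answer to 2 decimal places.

E[N] = (0)(0.125) + (7)(0.125) + (8)(0.75) = 6.875
E[N²] = (0)²(0.125) + (7)²(0.125) + (8)²(0.75) = 54.125
Var(N) = E[N²] − (E[N])² = 54.125 − (6.875)² = 6.859375
SD(N) = √6.859375 ≈ 2.62

2.62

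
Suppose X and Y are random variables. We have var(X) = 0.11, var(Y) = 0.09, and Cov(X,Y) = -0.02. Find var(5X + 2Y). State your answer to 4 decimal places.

var(5X + 2Y) = (5)²·var(X) + (2)²·var(Y) + 2·(5)·(2)·Cov(X,Y)
= 25·0.11 + 4·0.09 + 20·-0.02 = 2.71

2.7100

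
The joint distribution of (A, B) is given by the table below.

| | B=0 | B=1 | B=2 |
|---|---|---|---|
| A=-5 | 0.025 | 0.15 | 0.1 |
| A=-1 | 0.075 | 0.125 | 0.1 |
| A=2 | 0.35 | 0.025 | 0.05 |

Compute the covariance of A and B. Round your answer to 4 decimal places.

-1.1650

E[A] = -0.825,  E[B] = 0.8
E[AB] = -1.825
Cov(A,B) = E[AB] − E[A]E[B] = -1.825 − (-0.825)(0.8) = -1.165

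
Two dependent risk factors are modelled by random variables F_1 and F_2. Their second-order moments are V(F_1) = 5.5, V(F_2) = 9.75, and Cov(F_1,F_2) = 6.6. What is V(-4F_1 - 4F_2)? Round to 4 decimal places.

V(-4F_1 - 4F_2) = (-4)²·V(F_1) + (-4)²·V(F_2) + 2·(-4)·(-4)·Cov(F_1,F_2)
= 16·5.5 + 16·9.75 + 32·6.6 = 455.2

455.2000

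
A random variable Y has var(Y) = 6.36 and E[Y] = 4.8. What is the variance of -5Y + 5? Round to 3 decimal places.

var(-5Y + 5) = (-5)²·var(Y) = 25·6.36 = 159

159.000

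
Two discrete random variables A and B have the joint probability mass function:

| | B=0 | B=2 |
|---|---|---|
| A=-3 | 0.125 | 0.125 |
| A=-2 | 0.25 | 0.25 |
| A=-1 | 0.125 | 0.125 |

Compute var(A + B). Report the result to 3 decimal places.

E[A] = -2,  E[B] = 1,  E[AB] = -2
var(A) = 4.5 − (-2)² = 0.5;  var(B) = 2 − (1)² = 1
Cov(A,B) = -2 − (-2)(1) = 0
var(A + B) = (1)²·0.5 + (1)²·1 + 2·(1)·(1)·0 = 1.5

1.500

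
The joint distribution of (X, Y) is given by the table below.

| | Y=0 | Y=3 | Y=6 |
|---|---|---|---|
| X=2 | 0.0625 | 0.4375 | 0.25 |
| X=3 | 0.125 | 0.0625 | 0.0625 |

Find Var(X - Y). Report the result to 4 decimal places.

5.1094

E[X] = 2.25,  E[Y] = 3.375,  E[XY] = 7.3125
Var(X) = 5.25 − (2.25)² = 0.1875;  Var(Y) = 15.75 − (3.375)² = 4.359375
cov(X,Y) = 7.3125 − (2.25)(3.375) = -0.28125
Var(X - Y) = (1)²·0.1875 + (-1)²·4.359375 + 2·(1)·(-1)·-0.28125 = 5.109375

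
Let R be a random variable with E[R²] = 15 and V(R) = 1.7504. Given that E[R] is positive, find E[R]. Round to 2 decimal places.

(E[R])² = E[R²] − V(R) = 15 − 1.7504 = 13.2496
E[R] = √13.2496 = 3.64

3.64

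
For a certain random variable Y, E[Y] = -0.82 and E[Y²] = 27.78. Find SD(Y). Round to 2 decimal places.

V(Y) = 27.78 − (-0.82)² = 27.1076
SD(Y) = √27.1076 ≈ 5.21

5.21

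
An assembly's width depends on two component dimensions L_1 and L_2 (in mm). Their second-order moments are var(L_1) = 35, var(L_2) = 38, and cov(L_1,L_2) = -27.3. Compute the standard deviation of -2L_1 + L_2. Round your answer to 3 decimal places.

16.947

var(-2L_1 + L_2) = (-2)²·var(L_1) + (1)²·var(L_2) + 2·(-2)·(1)·cov(L_1,L_2)
= 4·35 + 1·38 + -4·-27.3 = 287.2
σ(-2L_1 + L_2) = √287.2 ≈ 16.947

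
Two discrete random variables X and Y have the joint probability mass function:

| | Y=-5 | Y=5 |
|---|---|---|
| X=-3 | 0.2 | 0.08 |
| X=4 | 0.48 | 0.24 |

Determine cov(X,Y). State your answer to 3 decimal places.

0.672

E[X] = 2.04,  E[Y] = -1.8
E[XY] = -3
cov(X,Y) = E[XY] − E[X]E[Y] = -3 − (2.04)(-1.8) = 0.672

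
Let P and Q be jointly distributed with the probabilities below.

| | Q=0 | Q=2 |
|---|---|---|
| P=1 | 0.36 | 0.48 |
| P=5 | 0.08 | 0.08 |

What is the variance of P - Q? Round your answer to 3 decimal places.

3.290

E[P] = 1.64,  E[Q] = 1.12,  E[PQ] = 1.76
Var(P) = 4.84 − (1.64)² = 2.1504;  Var(Q) = 2.24 − (1.12)² = 0.9856
cov(P,Q) = 1.76 − (1.64)(1.12) = -0.0768
Var(P - Q) = (1)²·2.1504 + (-1)²·0.9856 + 2·(1)·(-1)·-0.0768 = 3.2896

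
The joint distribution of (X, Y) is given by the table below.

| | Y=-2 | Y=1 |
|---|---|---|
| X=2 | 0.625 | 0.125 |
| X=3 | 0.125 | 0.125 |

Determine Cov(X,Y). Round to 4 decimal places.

E[X] = 2.25,  E[Y] = -1.25
E[XY] = -2.625
Cov(X,Y) = E[XY] − E[X]E[Y] = -2.625 − (2.25)(-1.25) = 0.1875

0.1875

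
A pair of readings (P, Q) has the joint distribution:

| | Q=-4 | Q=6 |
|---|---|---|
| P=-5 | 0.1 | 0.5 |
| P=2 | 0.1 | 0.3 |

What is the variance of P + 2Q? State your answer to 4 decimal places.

E[P] = -2.2,  E[Q] = 4,  E[PQ] = -10.2
V(P) = 16.6 − (-2.2)² = 11.76;  V(Q) = 32 − (4)² = 16
Cov(P,Q) = -10.2 − (-2.2)(4) = -1.4
V(P + 2Q) = (1)²·11.76 + (2)²·16 + 2·(1)·(2)·-1.4 = 70.16

70.1600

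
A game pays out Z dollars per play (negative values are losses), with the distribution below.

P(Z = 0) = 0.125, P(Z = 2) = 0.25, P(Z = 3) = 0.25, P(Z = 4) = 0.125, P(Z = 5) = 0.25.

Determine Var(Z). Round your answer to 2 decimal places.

E[Z] = (0)(0.125) + (2)(0.25) + (3)(0.25) + (4)(0.125) + (5)(0.25) = 3
E[Z²] = (0)²(0.125) + (2)²(0.25) + (3)²(0.25) + (4)²(0.125) + (5)²(0.25) = 11.5
Var(Z) = E[Z²] − (E[Z])² = 11.5 − (3)² = 2.5

2.50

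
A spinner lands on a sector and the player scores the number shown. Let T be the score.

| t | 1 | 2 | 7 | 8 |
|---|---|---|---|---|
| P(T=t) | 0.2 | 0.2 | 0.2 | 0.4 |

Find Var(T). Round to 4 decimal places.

9.3600

E[T] = (1)(0.2) + (2)(0.2) + (7)(0.2) + (8)(0.4) = 5.2
E[T²] = (1)²(0.2) + (2)²(0.2) + (7)²(0.2) + (8)²(0.4) = 36.4
Var(T) = E[T²] − (E[T])² = 36.4 − (5.2)² = 9.36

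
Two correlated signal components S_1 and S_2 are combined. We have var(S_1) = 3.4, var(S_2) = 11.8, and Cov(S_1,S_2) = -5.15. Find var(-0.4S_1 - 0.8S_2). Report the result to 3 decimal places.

4.800

var(-0.4S_1 - 0.8S_2) = (-0.4)²·var(S_1) + (-0.8)²·var(S_2) + 2·(-0.4)·(-0.8)·Cov(S_1,S_2)
= 0.16·3.4 + 0.64·11.8 + 0.64·-5.15 = 4.8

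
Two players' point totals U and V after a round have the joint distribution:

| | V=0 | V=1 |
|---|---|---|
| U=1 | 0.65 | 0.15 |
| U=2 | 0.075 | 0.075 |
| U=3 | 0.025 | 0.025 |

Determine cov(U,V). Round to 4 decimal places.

0.0625

E[U] = 1.25,  E[V] = 0.25
E[UV] = 0.375
cov(U,V) = E[UV] − E[U]E[V] = 0.375 − (1.25)(0.25) = 0.0625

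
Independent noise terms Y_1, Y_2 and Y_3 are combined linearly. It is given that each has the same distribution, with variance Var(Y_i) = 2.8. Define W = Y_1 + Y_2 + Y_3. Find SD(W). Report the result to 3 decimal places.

2.898

By independence, Var(W) = (1)²Var(Y_1) + (1)²Var(Y_2) + (1)²Var(Y_3)
= (1)²·2.8 + (1)²·2.8 + (1)²·2.8 = 8.4
SD(W) = √8.4 ≈ 2.898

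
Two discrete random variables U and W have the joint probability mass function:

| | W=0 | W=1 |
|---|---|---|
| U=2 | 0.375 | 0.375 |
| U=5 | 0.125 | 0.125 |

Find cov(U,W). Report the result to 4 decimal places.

0.0000

E[U] = 2.75,  E[W] = 0.5
E[UW] = 1.375
cov(U,W) = E[UW] − E[U]E[W] = 1.375 − (2.75)(0.5) = 0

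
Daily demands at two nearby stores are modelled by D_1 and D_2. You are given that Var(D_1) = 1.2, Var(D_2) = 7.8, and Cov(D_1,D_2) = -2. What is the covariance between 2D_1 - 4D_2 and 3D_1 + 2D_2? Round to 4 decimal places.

-39.2000

Cov(2D_1 - 4D_2, 3D_1 + 2D_2) = (2)(3)Var(D_1) + (-4)(2)Var(D_2) + [(2)(2) + (-4)(3)]Cov(D_1,D_2)
= 6·1.2 + -8·7.8 + -8·-2 = -39.2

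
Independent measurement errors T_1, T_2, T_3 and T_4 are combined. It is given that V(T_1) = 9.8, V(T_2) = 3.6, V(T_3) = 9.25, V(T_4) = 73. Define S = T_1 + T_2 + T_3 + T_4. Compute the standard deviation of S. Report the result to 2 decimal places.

By independence, V(S) = (1)²V(T_1) + (1)²V(T_2) + (1)²V(T_3) + (1)²V(T_4)
= (1)²·9.8 + (1)²·3.6 + (1)²·9.25 + (1)²·73 = 95.65
SD(S) = √95.65 ≈ 9.78

9.78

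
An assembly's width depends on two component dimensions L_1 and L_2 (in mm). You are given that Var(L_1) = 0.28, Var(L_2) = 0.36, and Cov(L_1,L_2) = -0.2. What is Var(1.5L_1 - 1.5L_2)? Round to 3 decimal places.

2.340

Var(1.5L_1 - 1.5L_2) = (1.5)²·Var(L_1) + (-1.5)²·Var(L_2) + 2·(1.5)·(-1.5)·Cov(L_1,L_2)
= 2.25·0.28 + 2.25·0.36 + -4.5·-0.2 = 2.34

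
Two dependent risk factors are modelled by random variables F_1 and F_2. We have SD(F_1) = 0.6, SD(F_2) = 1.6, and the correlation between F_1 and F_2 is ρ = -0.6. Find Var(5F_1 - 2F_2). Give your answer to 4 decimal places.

30.7600

Var(F_1) = (0.6)² = 0.36;  Var(F_2) = (1.6)² = 2.56
cov(F_1,F_2) = ρ·SD(F_1)·SD(F_2) = -0.6·0.6·1.6 = -0.576
Var(5F_1 - 2F_2) = (5)²·Var(F_1) + (-2)²·Var(F_2) + 2·(5)·(-2)·cov(F_1,F_2)
= 25·0.36 + 4·2.56 + -20·-0.576 = 30.76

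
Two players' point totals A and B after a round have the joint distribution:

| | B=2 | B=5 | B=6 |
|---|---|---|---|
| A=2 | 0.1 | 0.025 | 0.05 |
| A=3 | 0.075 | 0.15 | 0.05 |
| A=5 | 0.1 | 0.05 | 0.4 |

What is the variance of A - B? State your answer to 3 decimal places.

E[A] = 3.925,  E[B] = 4.675,  E[AB] = 19.1
Var(A) = 16.925 − (3.925)² = 1.519375;  Var(B) = 24.725 − (4.675)² = 2.869375
Cov(A,B) = 19.1 − (3.925)(4.675) = 0.750625
Var(A - B) = (1)²·1.519375 + (-1)²·2.869375 + 2·(1)·(-1)·0.750625 = 2.8875

2.888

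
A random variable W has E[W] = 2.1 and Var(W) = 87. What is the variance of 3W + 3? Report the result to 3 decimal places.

Var(3W + 3) = (3)²·Var(W) = 9·87 = 783

783.000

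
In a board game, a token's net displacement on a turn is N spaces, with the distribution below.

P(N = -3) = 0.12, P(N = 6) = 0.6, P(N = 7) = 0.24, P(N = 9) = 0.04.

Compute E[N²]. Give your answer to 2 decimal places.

37.68

E[N²] = (-3)²(0.12) + (6)²(0.6) + (7)²(0.24) + (9)²(0.04) = 37.68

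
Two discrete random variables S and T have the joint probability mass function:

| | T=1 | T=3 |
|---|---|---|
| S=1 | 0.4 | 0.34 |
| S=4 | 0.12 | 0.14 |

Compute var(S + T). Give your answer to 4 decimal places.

E[S] = 1.78,  E[T] = 1.96,  E[ST] = 3.58
var(S) = 4.9 − (1.78)² = 1.7316;  var(T) = 4.84 − (1.96)² = 0.9984
cov(S,T) = 3.58 − (1.78)(1.96) = 0.0912
var(S + T) = (1)²·1.7316 + (1)²·0.9984 + 2·(1)·(1)·0.0912 = 2.9124

2.9124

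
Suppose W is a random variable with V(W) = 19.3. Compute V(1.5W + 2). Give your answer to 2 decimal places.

43.43

V(1.5W + 2) = (1.5)²·V(W) = 2.25·19.3 = 43.425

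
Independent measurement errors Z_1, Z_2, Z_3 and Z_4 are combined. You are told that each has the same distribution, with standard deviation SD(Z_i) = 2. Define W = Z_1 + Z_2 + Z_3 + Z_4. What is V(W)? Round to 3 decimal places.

V(Z_i) = (2)² = 4
By independence, V(W) = (1)²V(Z_1) + (1)²V(Z_2) + (1)²V(Z_3) + (1)²V(Z_4)
= (1)²·4 + (1)²·4 + (1)²·4 + (1)²·4 = 16

16.000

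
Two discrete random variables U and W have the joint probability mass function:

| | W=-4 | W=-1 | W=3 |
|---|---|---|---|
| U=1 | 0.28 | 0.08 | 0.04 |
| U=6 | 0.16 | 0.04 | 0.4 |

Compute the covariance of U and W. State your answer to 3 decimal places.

4.280

E[U] = 4,  E[W] = -0.56
E[UW] = 2.04
cov(U,W) = E[UW] − E[U]E[W] = 2.04 − (4)(-0.56) = 4.28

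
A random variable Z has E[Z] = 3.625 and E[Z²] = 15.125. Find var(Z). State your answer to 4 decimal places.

var(Z) = 15.125 − (3.625)² = 1.984375

1.9844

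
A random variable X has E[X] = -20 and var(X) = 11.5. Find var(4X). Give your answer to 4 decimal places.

var(4X) = (4)²·var(X) = 16·11.5 = 184

184.0000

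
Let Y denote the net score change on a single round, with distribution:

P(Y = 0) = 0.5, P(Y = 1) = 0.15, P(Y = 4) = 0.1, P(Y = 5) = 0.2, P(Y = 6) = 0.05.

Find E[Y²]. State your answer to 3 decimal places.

E[Y²] = (0)²(0.5) + (1)²(0.15) + (4)²(0.1) + (5)²(0.2) + (6)²(0.05) = 8.55

8.550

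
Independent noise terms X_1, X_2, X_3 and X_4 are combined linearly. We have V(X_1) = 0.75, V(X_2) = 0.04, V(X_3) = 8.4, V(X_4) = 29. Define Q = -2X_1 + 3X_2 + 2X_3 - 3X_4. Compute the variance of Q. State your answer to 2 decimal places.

By independence, V(Q) = (-2)²V(X_1) + (3)²V(X_2) + (2)²V(X_3) + (-3)²V(X_4)
= (-2)²·0.75 + (3)²·0.04 + (2)²·8.4 + (-3)²·29 = 297.96

297.96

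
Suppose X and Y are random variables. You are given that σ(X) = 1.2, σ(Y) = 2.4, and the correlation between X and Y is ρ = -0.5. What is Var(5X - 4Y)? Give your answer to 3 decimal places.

185.760

Var(X) = (1.2)² = 1.44;  Var(Y) = (2.4)² = 5.76
cov(X,Y) = ρ·σ(X)·σ(Y) = -0.5·1.2·2.4 = -1.44
Var(5X - 4Y) = (5)²·Var(X) + (-4)²·Var(Y) + 2·(5)·(-4)·cov(X,Y)
= 25·1.44 + 16·5.76 + -40·-1.44 = 185.76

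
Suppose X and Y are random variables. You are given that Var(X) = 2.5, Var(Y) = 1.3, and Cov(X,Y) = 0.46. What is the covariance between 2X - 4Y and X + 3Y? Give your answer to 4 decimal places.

Cov(2X - 4Y, X + 3Y) = (2)(1)Var(X) + (-4)(3)Var(Y) + [(2)(3) + (-4)(1)]Cov(X,Y)
= 2·2.5 + -12·1.3 + 2·0.46 = -9.68

-9.6800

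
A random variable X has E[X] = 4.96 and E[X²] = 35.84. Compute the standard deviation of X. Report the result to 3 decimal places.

Var(X) = 35.84 − (4.96)² = 11.2384
σ(X) = √11.2384 ≈ 3.352

3.352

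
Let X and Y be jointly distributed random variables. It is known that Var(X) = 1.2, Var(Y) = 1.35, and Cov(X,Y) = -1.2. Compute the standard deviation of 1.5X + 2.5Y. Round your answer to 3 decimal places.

Var(1.5X + 2.5Y) = (1.5)²·Var(X) + (2.5)²·Var(Y) + 2·(1.5)·(2.5)·Cov(X,Y)
= 2.25·1.2 + 6.25·1.35 + 7.5·-1.2 = 2.1375
sd(1.5X + 2.5Y) = √2.1375 ≈ 1.462

1.462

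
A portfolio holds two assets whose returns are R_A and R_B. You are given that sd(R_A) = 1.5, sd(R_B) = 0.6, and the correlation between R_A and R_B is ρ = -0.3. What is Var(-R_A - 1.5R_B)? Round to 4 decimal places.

2.2500

Var(R_A) = (1.5)² = 2.25;  Var(R_B) = (0.6)² = 0.36
Cov(R_A,R_B) = ρ·sd(R_A)·sd(R_B) = -0.3·1.5·0.6 = -0.27
Var(-R_A - 1.5R_B) = (-1)²·Var(R_A) + (-1.5)²·Var(R_B) + 2·(-1)·(-1.5)·Cov(R_A,R_B)
= 1·2.25 + 2.25·0.36 + 3·-0.27 = 2.25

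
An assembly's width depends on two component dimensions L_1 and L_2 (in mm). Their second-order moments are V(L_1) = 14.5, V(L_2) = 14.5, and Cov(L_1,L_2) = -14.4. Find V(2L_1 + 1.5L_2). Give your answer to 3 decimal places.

4.225

V(2L_1 + 1.5L_2) = (2)²·V(L_1) + (1.5)²·V(L_2) + 2·(2)·(1.5)·Cov(L_1,L_2)
= 4·14.5 + 2.25·14.5 + 6·-14.4 = 4.225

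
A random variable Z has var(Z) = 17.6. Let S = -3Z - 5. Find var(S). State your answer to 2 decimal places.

var(-3Z - 5) = (-3)²·var(Z) = 9·17.6 = 158.4

158.40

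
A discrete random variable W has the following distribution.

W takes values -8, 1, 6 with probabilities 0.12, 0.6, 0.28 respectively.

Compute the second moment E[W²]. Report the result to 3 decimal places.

E[W²] = (-8)²(0.12) + (1)²(0.6) + (6)²(0.28) = 18.36

18.360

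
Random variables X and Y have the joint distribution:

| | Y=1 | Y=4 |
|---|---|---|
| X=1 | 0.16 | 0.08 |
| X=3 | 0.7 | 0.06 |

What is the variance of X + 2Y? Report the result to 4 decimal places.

3.9504

E[X] = 2.52,  E[Y] = 1.42,  E[XY] = 3.3
Var(X) = 7.08 − (2.52)² = 0.7296;  Var(Y) = 3.1 − (1.42)² = 1.0836
Cov(X,Y) = 3.3 − (2.52)(1.42) = -0.2784
Var(X + 2Y) = (1)²·0.7296 + (2)²·1.0836 + 2·(1)·(2)·-0.2784 = 3.9504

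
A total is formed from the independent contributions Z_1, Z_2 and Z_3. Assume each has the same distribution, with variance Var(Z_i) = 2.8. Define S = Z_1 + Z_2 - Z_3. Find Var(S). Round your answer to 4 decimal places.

8.4000

By independence, Var(S) = (1)²Var(Z_1) + (1)²Var(Z_2) + (-1)²Var(Z_3)
= (1)²·2.8 + (1)²·2.8 + (-1)²·2.8 = 8.4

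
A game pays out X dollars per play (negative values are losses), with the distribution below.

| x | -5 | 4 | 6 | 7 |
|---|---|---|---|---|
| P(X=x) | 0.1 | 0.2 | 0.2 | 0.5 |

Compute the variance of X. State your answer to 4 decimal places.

E[X] = (-5)(0.1) + (4)(0.2) + (6)(0.2) + (7)(0.5) = 5
E[X²] = (-5)²(0.1) + (4)²(0.2) + (6)²(0.2) + (7)²(0.5) = 37.4
Var(X) = E[X²] − (E[X])² = 37.4 − (5)² = 12.4

12.4000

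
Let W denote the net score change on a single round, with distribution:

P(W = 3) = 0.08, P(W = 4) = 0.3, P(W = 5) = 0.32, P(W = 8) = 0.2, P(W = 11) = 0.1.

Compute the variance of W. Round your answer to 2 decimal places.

5.47

E[W] = (3)(0.08) + (4)(0.3) + (5)(0.32) + (8)(0.2) + (11)(0.1) = 5.74
E[W²] = (3)²(0.08) + (4)²(0.3) + (5)²(0.32) + (8)²(0.2) + (11)²(0.1) = 38.42
V(W) = E[W²] − (E[W])² = 38.42 − (5.74)² = 5.4724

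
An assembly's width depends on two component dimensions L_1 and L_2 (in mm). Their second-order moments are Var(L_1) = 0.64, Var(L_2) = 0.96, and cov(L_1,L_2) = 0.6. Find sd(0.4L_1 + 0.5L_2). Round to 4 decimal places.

Var(0.4L_1 + 0.5L_2) = (0.4)²·Var(L_1) + (0.5)²·Var(L_2) + 2·(0.4)·(0.5)·cov(L_1,L_2)
= 0.16·0.64 + 0.25·0.96 + 0.4·0.6 = 0.5824
sd(0.4L_1 + 0.5L_2) = √0.5824 ≈ 0.7632

0.7632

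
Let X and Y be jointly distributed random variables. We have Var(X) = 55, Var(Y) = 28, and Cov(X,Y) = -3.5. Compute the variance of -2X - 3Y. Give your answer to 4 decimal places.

430.0000

Var(-2X - 3Y) = (-2)²·Var(X) + (-3)²·Var(Y) + 2·(-2)·(-3)·Cov(X,Y)
= 4·55 + 9·28 + 12·-3.5 = 430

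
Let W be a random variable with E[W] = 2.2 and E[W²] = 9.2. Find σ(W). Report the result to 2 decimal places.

2.09

var(W) = 9.2 − (2.2)² = 4.36
σ(W) = √4.36 ≈ 2.09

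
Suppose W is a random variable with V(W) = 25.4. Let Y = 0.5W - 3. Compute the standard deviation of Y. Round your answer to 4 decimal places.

V(0.5W - 3) = (0.5)²·25.4 = 6.35
SD(Y) = √6.35 ≈ 2.5199

2.5199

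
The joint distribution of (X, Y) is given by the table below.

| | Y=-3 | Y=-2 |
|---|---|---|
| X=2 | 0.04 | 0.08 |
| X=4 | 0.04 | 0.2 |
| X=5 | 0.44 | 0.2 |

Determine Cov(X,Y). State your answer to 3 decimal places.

-0.152

E[X] = 4.4,  E[Y] = -2.52
E[XY] = -11.24
Cov(X,Y) = E[XY] − E[X]E[Y] = -11.24 − (4.4)(-2.52) = -0.152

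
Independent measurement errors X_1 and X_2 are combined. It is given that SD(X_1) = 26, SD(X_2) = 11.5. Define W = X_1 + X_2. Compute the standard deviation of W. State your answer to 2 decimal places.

V(X_1) = 676, V(X_2) = 132.25
By independence, V(W) = (1)²V(X_1) + (1)²V(X_2)
= (1)²·676 + (1)²·132.25 = 808.25
SD(W) = √808.25 ≈ 28.43

28.43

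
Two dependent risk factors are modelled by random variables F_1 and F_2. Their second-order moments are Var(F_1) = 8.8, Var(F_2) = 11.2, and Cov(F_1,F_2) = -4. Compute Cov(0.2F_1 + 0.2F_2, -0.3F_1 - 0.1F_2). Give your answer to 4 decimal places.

-0.4320

Cov(0.2F_1 + 0.2F_2, -0.3F_1 - 0.1F_2) = (0.2)(-0.3)Var(F_1) + (0.2)(-0.1)Var(F_2) + [(0.2)(-0.1) + (0.2)(-0.3)]Cov(F_1,F_2)
= -0.06·8.8 + -0.02·11.2 + -0.08·-4 = -0.432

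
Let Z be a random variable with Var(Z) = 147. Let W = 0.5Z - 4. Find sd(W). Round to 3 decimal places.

Var(0.5Z - 4) = (0.5)²·147 = 36.75
sd(W) = √36.75 ≈ 6.062

6.062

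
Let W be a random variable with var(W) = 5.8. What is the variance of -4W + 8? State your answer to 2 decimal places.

var(-4W + 8) = (-4)²·var(W) = 16·5.8 = 92.8

92.80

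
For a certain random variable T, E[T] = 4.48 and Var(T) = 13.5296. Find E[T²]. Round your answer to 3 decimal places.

33.600

E[T²] = Var(T) + (E[T])² = 13.5296 + (4.48)² = 33.6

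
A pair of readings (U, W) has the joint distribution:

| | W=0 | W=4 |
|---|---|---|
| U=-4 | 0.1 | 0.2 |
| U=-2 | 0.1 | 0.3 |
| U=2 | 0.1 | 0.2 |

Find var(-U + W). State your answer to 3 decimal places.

9.160

E[U] = -1.4,  E[W] = 2.8,  E[UW] = -4
var(U) = 7.6 − (-1.4)² = 5.64;  var(W) = 11.2 − (2.8)² = 3.36
cov(U,W) = -4 − (-1.4)(2.8) = -0.08
var(-U + W) = (-1)²·5.64 + (1)²·3.36 + 2·(-1)·(1)·-0.08 = 9.16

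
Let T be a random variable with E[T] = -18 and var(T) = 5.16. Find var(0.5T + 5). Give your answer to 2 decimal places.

var(0.5T + 5) = (0.5)²·var(T) = 0.25·5.16 = 1.29

1.29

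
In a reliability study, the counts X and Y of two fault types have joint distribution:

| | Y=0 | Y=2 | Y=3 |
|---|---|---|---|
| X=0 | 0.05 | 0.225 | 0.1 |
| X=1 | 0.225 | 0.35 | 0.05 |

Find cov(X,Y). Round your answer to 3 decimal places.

-0.150

E[X] = 0.625,  E[Y] = 1.6
E[XY] = 0.85
cov(X,Y) = E[XY] − E[X]E[Y] = 0.85 − (0.625)(1.6) = -0.15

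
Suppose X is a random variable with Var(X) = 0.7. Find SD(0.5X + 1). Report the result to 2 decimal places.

Var(0.5X + 1) = (0.5)²·0.7 = 0.175
SD(0.5X + 1) = √0.175 ≈ 0.42

0.42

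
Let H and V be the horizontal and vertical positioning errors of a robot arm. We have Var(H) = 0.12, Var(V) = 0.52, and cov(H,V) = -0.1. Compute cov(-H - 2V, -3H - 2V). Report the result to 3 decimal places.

cov(-H - 2V, -3H - 2V) = (-1)(-3)Var(H) + (-2)(-2)Var(V) + [(-1)(-2) + (-2)(-3)]cov(H,V)
= 3·0.12 + 4·0.52 + 8·-0.1 = 1.64

1.640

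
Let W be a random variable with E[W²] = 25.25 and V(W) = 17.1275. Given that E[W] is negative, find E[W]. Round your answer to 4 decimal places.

-2.8500

(E[W])² = E[W²] − V(W) = 25.25 − 17.1275 = 8.1225
E[W] = −√8.1225 = -2.85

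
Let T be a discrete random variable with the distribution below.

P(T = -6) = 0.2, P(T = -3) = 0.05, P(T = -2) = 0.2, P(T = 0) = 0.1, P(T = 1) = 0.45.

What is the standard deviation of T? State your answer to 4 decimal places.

E[T] = (-6)(0.2) + (-3)(0.05) + (-2)(0.2) + (0)(0.1) + (1)(0.45) = -1.3
E[T²] = (-6)²(0.2) + (-3)²(0.05) + (-2)²(0.2) + (0)²(0.1) + (1)²(0.45) = 8.9
Var(T) = E[T²] − (E[T])² = 8.9 − (-1.3)² = 7.21
SD(T) = √7.21 ≈ 2.6851

2.6851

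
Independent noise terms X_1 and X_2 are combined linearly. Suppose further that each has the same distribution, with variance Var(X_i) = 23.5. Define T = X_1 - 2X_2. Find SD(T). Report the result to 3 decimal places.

By independence, Var(T) = (1)²Var(X_1) + (-2)²Var(X_2)
= (1)²·23.5 + (-2)²·23.5 = 117.5
SD(T) = √117.5 ≈ 10.840

10.840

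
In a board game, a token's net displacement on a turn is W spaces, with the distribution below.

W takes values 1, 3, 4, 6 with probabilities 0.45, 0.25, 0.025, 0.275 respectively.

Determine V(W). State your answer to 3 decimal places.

E[W] = (1)(0.45) + (3)(0.25) + (4)(0.025) + (6)(0.275) = 2.95
E[W²] = (1)²(0.45) + (3)²(0.25) + (4)²(0.025) + (6)²(0.275) = 13
V(W) = E[W²] − (E[W])² = 13 − (2.95)² = 4.2975

4.298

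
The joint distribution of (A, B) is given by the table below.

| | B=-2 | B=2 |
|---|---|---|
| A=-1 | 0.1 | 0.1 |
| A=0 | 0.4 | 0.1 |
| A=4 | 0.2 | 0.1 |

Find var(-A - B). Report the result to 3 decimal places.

E[A] = 1,  E[B] = -0.8,  E[AB] = -0.8
var(A) = 5 − (1)² = 4;  var(B) = 4 − (-0.8)² = 3.36
cov(A,B) = -0.8 − (1)(-0.8) = 0
var(-A - B) = (-1)²·4 + (-1)²·3.36 + 2·(-1)·(-1)·0 = 7.36

7.360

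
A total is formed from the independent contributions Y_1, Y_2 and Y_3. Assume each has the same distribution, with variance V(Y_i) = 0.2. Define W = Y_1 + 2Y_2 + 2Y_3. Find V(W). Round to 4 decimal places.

1.8000

By independence, V(W) = (1)²V(Y_1) + (2)²V(Y_2) + (2)²V(Y_3)
= (1)²·0.2 + (2)²·0.2 + (2)²·0.2 = 1.8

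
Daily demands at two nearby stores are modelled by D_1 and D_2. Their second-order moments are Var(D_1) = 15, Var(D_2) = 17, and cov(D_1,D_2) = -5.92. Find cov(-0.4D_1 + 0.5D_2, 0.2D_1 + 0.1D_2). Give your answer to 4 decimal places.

cov(-0.4D_1 + 0.5D_2, 0.2D_1 + 0.1D_2) = (-0.4)(0.2)Var(D_1) + (0.5)(0.1)Var(D_2) + [(-0.4)(0.1) + (0.5)(0.2)]cov(D_1,D_2)
= -0.08·15 + 0.05·17 + 0.06·-5.92 = -0.7052

-0.7052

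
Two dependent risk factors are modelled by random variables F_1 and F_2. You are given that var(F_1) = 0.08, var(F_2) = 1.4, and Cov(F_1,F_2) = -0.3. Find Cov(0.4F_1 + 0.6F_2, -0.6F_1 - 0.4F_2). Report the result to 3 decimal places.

Cov(0.4F_1 + 0.6F_2, -0.6F_1 - 0.4F_2) = (0.4)(-0.6)var(F_1) + (0.6)(-0.4)var(F_2) + [(0.4)(-0.4) + (0.6)(-0.6)]Cov(F_1,F_2)
= -0.24·0.08 + -0.24·1.4 + -0.52·-0.3 = -0.1992

-0.199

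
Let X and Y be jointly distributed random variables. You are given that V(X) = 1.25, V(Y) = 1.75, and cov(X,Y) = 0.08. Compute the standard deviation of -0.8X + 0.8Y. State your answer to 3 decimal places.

1.348

V(-0.8X + 0.8Y) = (-0.8)²·V(X) + (0.8)²·V(Y) + 2·(-0.8)·(0.8)·cov(X,Y)
= 0.64·1.25 + 0.64·1.75 + -1.28·0.08 = 1.8176
sd(-0.8X + 0.8Y) = √1.8176 ≈ 1.348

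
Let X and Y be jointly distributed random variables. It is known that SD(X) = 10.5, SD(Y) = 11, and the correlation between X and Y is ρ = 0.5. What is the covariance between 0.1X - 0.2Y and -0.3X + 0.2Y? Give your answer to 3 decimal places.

Var(X) = (10.5)² = 110.25;  Var(Y) = (11)² = 121
cov(X,Y) = ρ·SD(X)·SD(Y) = 0.5·10.5·11 = 57.75
cov(0.1X - 0.2Y, -0.3X + 0.2Y) = (0.1)(-0.3)Var(X) + (-0.2)(0.2)Var(Y) + [(0.1)(0.2) + (-0.2)(-0.3)]cov(X,Y)
= -0.03·110.25 + -0.04·121 + 0.08·57.75 = -3.5275

-3.528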